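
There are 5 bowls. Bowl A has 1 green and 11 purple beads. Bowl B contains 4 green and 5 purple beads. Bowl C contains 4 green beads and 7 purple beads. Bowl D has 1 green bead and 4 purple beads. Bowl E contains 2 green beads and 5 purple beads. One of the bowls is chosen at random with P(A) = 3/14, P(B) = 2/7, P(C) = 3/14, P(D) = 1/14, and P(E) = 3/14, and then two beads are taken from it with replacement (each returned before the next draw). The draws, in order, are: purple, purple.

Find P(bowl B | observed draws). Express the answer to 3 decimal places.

0.173

Compute the likelihood of the observed sequence for each case: P(data | bowl A) = (11/12)(11/12) = 0.84028; P(data | bowl B) = (5/9)(5/9) = 0.30864; P(data | bowl C) = (7/11)(7/11) = 0.40496; P(data | bowl D) = (4/5)(4/5) = 0.64; P(data | bowl E) = (5/7)(5/7) = 0.5102.
Weighting by the prior gives 3/14 · 0.84028 = 0.18006, 2/7 · 0.30864 = 0.088183, 3/14 · 0.40496 = 0.086777, 1/14 · 0.64 = 0.045714, 3/14 · 0.5102 = 0.10933; summing to 0.51006.
By Bayes' rule, P(bowl B | data) = (0.088183) / (0.51006) = 0.17289.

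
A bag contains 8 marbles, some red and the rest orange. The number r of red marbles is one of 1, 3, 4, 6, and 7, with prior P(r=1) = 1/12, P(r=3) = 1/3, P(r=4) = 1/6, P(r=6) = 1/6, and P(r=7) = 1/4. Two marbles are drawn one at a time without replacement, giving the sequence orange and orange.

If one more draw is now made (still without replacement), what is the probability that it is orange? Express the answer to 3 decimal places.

Compute the likelihood of the observed sequence for each case: P(data | r = 1) = (7/8)(6/7) = 3/4; P(data | r = 3) = (5/8)(4/7) = 5/14; P(data | r = 4) = (4/8)(3/7) = 3/14; P(data | r = 6) = (2/8)(1/7) = 1/28; P(data | r = 7) = (1/8)(0/7) = 0.
Weighting by the prior gives 1/12 · 3/4 = 1/16, 1/3 · 5/14 = 5/42, 1/6 · 3/14 = 1/28, 1/6 · 1/28 = 1/168, 1/4 · 0 = 0; summing to 25/112.
Normalising, the posterior is P(r = 1 | data) = 7/25, P(r = 3 | data) = 8/15, P(r = 4 | data) = 4/25, P(r = 6 | data) = 2/75, P(r = 7 | data) = 0.
So P(orange next | data) = Σ P(orange next | H) P(H | data) = (5/6)(7/25) + (1/2)(8/15) + (1/3)(4/25) + (0)(2/75) = 83/150.

0.553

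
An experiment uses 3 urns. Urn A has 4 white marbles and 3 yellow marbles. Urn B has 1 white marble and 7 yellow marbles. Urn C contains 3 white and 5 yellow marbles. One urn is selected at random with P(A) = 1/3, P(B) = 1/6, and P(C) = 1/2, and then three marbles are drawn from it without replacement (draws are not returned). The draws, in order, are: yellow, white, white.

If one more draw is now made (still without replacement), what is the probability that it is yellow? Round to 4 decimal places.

0.6316

The likelihood of the observed sequence under each hypothesis: P(data | urn A) = (3/7)(4/6)(3/5) = 6/35; P(data | urn B) = (7/8)(1/7)(0/6) = 0; P(data | urn C) = (5/8)(3/7)(2/6) = 5/56.
Multiplying each by its prior: 1/3 · 6/35 = 2/35, 1/6 · 0 = 0, 1/2 · 5/56 = 5/112; summing to 57/560.
Dividing through by the total gives posterior P(urn A | data) = 32/57, P(urn B | data) = 0, P(urn C | data) = 25/57.
Averaging over the posterior, P(yellow next | data) = (1/2)(32/57) + (4/5)(25/57) = 12/19.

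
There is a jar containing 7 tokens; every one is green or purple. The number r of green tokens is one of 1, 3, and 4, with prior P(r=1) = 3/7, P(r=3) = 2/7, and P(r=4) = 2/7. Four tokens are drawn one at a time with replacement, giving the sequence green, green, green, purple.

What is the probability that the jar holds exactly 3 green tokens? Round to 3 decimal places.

0.350

Under each hypothesis, the probability of the observed sequence is: P(data | r = 1) = (1/7)(1/7)(1/7)(6/7) = 0.002499; P(data | r = 3) = (3/7)(3/7)(3/7)(4/7) = 0.044981; P(data | r = 4) = (4/7)(4/7)(4/7)(3/7) = 0.079967.
Multiplying each by its prior: 3/7 · 0.002499 = 0.001071, 2/7 · 0.044981 = 0.012852, 2/7 · 0.079967 = 0.022848; with total 0.03677.
Hence P(r = 3 | data) = (0.012852) / (0.03677) = 0.34951.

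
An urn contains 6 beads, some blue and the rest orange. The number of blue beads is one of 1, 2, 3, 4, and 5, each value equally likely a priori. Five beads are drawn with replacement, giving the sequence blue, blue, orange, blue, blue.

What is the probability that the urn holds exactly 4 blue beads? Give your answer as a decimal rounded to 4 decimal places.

Compute the likelihood of the observed sequence for each case: P(data | r = 1) = (1/6)(1/6)(5/6)(1/6)(1/6) = 0.000643; P(data | r = 2) = (2/6)(2/6)(4/6)(2/6)(2/6) = 0.0082305; P(data | r = 3) = (3/6)(3/6)(3/6)(3/6)(3/6) = 0.03125; P(data | r = 4) = (4/6)(4/6)(2/6)(4/6)(4/6) = 0.065844; P(data | r = 5) = (5/6)(5/6)(1/6)(5/6)(5/6) = 0.080376.
Weighting by the prior gives 1/5 · 0.000643 = 0.0001286, 1/5 · 0.0082305 = 0.0016461, 1/5 · 0.03125 = 0.00625, 1/5 · 0.065844 = 0.013169, 1/5 · 0.080376 = 0.016075; summing to 0.037269.
So P(r = 4 | data) = (0.013169) / (0.037269) = 0.35335.

0.3533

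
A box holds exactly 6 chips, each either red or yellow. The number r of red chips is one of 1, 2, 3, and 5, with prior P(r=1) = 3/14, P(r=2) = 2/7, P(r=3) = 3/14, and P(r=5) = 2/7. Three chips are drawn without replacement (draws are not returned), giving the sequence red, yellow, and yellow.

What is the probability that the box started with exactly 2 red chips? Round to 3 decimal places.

For each hypothesis, P(data | H) works out to: P(data | r = 1) = (1/6)(5/5)(4/4) = 1/6; P(data | r = 2) = (2/6)(4/5)(3/4) = 1/5; P(data | r = 3) = (3/6)(3/5)(2/4) = 3/20; P(data | r = 5) = (5/6)(1/5)(0/4) = 0.
Weighting by the prior gives 3/14 · 1/6 = 1/28, 2/7 · 1/5 = 2/35, 3/14 · 3/20 = 9/280, 2/7 · 0 = 0; summing to 1/8.
Hence P(r = 2 | data) = (2/35) / (1/8) = 16/35.

0.457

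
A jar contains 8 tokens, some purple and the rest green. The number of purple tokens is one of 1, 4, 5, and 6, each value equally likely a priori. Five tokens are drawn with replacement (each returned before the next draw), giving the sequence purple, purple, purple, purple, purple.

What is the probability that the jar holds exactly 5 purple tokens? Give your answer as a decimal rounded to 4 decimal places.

0.2620

Compute the likelihood of the observed sequence for each case: P(data | r = 1) = (1/8)(1/8)(1/8)(1/8)(1/8) = 3.0518e-05; P(data | r = 4) = (4/8)(4/8)(4/8)(4/8)(4/8) = 0.03125; P(data | r = 5) = (5/8)(5/8)(5/8)(5/8)(5/8) = 0.095367; P(data | r = 6) = (6/8)(6/8)(6/8)(6/8)(6/8) = 0.2373.
Weighting by the prior gives 1/4 · 3.0518e-05 = 7.6294e-06, 1/4 · 0.03125 = 0.0078125, 1/4 · 0.095367 = 0.023842, 1/4 · 0.2373 = 0.059326; these sum to 0.090988.
So P(r = 5 | data) = (0.023842) / (0.090988) = 0.26203.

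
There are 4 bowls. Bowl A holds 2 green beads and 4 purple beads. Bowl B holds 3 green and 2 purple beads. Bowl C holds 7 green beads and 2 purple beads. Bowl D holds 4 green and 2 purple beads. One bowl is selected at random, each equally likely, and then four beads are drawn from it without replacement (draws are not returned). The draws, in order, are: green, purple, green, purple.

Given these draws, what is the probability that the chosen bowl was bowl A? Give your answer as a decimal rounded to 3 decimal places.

0.255

For each hypothesis, P(data | H) works out to: P(data | bowl A) = (2/6)(4/5)(1/4)(3/3) = 1/15; P(data | bowl B) = (3/5)(2/4)(2/3)(1/2) = 1/10; P(data | bowl C) = (7/9)(2/8)(6/7)(1/6) = 1/36; P(data | bowl D) = (4/6)(2/5)(3/4)(1/3) = 1/15.
Weighting by the prior gives 1/4 · 1/15 = 1/60, 1/4 · 1/10 = 1/40, 1/4 · 1/36 = 1/144, 1/4 · 1/15 = 1/60; summing to 47/720.
Therefore the posterior P(bowl A | data) = (1/60) / (47/720) = 12/47.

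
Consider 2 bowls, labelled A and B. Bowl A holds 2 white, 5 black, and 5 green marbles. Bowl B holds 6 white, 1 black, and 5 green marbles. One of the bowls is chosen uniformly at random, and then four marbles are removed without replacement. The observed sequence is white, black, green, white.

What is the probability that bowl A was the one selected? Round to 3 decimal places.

0.250

Compute the likelihood of the observed sequence for each case: P(data | bowl A) = (2/12)(5/11)(5/10)(1/9) = 0.0042088; P(data | bowl B) = (6/12)(1/11)(5/10)(5/9) = 0.012626.
Weighting by the prior gives 1/2 · 0.0042088 = 0.0021044, 1/2 · 0.012626 = 0.0063131; with total 0.0084175.
Therefore the posterior P(bowl A | data) = (0.0021044) / (0.0084175) = 0.25.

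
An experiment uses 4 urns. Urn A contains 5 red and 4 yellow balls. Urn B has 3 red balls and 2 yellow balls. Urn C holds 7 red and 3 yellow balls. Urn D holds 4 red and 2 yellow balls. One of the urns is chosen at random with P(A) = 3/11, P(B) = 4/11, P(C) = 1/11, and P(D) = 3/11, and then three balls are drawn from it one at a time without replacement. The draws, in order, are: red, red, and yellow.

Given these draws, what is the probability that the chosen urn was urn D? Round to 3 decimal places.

Compute the likelihood of the observed sequence for each case: P(data | urn A) = (5/9)(4/8)(4/7) = 0.15873; P(data | urn B) = (3/5)(2/4)(2/3) = 0.2; P(data | urn C) = (7/10)(6/9)(3/8) = 0.175; P(data | urn D) = (4/6)(3/5)(2/4) = 0.2.
Weighting by the prior gives 3/11 · 0.15873 = 0.04329, 4/11 · 0.2 = 0.072727, 1/11 · 0.175 = 0.015909, 3/11 · 0.2 = 0.054545; summing to 0.18647.
Therefore the posterior P(urn D | data) = (0.054545) / (0.18647) = 0.29251.

0.293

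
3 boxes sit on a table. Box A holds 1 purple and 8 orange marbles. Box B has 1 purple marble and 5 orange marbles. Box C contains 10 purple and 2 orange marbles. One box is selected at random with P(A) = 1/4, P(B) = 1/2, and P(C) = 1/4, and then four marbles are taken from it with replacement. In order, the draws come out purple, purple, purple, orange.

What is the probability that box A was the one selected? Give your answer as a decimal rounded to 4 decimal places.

The likelihood of the observed sequence under each hypothesis: P(data | box A) = (1/9)(1/9)(1/9)(8/9) = 0.0012193; P(data | box B) = (1/6)(1/6)(1/6)(5/6) = 0.003858; P(data | box C) = (10/12)(10/12)(10/12)(2/12) = 0.096451.
Multiplying each by its prior: 1/4 · 0.0012193 = 0.00030483, 1/2 · 0.003858 = 0.001929, 1/4 · 0.096451 = 0.024113; with total 0.026346.
So P(box A | data) = (0.00030483) / (0.026346) = 0.01157.

0.0116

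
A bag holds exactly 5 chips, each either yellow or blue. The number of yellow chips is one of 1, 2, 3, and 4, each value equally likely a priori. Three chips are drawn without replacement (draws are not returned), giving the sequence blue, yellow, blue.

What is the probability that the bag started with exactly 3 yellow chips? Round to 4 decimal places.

0.2000

For each hypothesis, P(data | H) works out to: P(data | r = 1) = (4/5)(1/4)(3/3) = 1/5; P(data | r = 2) = (3/5)(2/4)(2/3) = 1/5; P(data | r = 3) = (2/5)(3/4)(1/3) = 1/10; P(data | r = 4) = (1/5)(4/4)(0/3) = 0.
Multiplying each by its prior: 1/4 · 1/5 = 1/20, 1/4 · 1/5 = 1/20, 1/4 · 1/10 = 1/40, 1/4 · 0 = 0; with total 1/8.
So P(r = 3 | data) = (1/40) / (1/8) = 1/5.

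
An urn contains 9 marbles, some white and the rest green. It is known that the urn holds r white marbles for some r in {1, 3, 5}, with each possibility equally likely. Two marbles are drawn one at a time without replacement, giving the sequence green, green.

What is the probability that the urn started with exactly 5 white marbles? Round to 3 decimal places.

0.122

Under each hypothesis, the probability of the observed sequence is: P(data | r = 1) = (8/9)(7/8) = 7/9; P(data | r = 3) = (6/9)(5/8) = 5/12; P(data | r = 5) = (4/9)(3/8) = 1/6.
Multiplying each by its prior: 1/3 · 7/9 = 7/27, 1/3 · 5/12 = 5/36, 1/3 · 1/6 = 1/18; these sum to 49/108.
By Bayes' rule, P(r = 5 | data) = (1/18) / (49/108) = 6/49.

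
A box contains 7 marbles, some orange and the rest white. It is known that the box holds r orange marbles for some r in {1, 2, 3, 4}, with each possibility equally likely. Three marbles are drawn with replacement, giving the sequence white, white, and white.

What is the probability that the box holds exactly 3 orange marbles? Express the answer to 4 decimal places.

0.1481

Under each hypothesis, the probability of the observed sequence is: P(data | r = 1) = (6/7)(6/7)(6/7) = 0.62974; P(data | r = 2) = (5/7)(5/7)(5/7) = 0.36443; P(data | r = 3) = (4/7)(4/7)(4/7) = 0.18659; P(data | r = 4) = (3/7)(3/7)(3/7) = 0.078717.
Weighting by the prior gives 1/4 · 0.62974 = 0.15743, 1/4 · 0.36443 = 0.091108, 1/4 · 0.18659 = 0.046647, 1/4 · 0.078717 = 0.019679; summing to 0.31487.
Therefore the posterior P(r = 3 | data) = (0.046647) / (0.31487) = 0.14815.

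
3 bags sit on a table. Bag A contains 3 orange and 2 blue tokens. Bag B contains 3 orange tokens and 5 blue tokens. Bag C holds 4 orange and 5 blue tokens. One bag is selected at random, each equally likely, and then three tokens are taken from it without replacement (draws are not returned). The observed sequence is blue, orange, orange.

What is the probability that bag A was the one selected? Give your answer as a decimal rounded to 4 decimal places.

0.4898

The likelihood of the observed sequence under each hypothesis: P(data | bag A) = (2/5)(3/4)(2/3) = 1/5; P(data | bag B) = (5/8)(3/7)(2/6) = 5/56; P(data | bag C) = (5/9)(4/8)(3/7) = 5/42.
Weighting by the prior gives 1/3 · 1/5 = 1/15, 1/3 · 5/56 = 5/168, 1/3 · 5/42 = 5/126; summing to 49/360.
Therefore the posterior P(bag A | data) = (1/15) / (49/360) = 24/49.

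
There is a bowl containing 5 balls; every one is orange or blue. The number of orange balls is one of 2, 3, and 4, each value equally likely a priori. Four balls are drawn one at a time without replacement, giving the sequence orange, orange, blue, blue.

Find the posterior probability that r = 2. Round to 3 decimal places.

Under each hypothesis, the probability of the observed sequence is: P(data | r = 2) = (2/5)(1/4)(3/3)(2/2) = 1/10; P(data | r = 3) = (3/5)(2/4)(2/3)(1/2) = 1/10; P(data | r = 4) = (4/5)(3/4)(1/3)(0/2) = 0.
Weighting by the prior gives 1/3 · 1/10 = 1/30, 1/3 · 1/10 = 1/30, 1/3 · 0 = 0; summing to 1/15.
Therefore the posterior P(r = 2 | data) = (1/30) / (1/15) = 1/2.

0.500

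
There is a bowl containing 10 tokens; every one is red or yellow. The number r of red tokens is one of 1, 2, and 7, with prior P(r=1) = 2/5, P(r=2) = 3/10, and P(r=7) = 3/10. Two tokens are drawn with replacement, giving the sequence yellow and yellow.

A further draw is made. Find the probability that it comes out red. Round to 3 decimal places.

0.165

The likelihood of the observed sequence under each hypothesis: P(data | r = 1) = (9/10)(9/10) = 81/100; P(data | r = 2) = (8/10)(8/10) = 16/25; P(data | r = 7) = (3/10)(3/10) = 9/100.
The prior-weighted likelihoods are 2/5 · 81/100 = 81/250, 3/10 · 16/25 = 24/125, 3/10 · 9/100 = 27/1000; summing to 543/1000.
The posterior is then P(r = 1 | data) = 0.59669, P(r = 2 | data) = 0.35359, P(r = 7 | data) = 0.049724.
So P(red next | data) = Σ P(red next | H) P(H | data) = (1/10)(0.59669) + (1/5)(0.35359) + (7/10)(0.049724) = 0.16519.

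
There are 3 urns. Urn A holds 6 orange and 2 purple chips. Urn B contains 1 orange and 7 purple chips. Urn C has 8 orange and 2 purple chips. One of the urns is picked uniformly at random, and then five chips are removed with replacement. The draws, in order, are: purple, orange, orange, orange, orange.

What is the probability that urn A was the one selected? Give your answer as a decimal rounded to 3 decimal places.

Under each hypothesis, the probability of the observed sequence is: P(data | urn A) = (2/8)(6/8)(6/8)(6/8)(6/8) = 0.079102; P(data | urn B) = (7/8)(1/8)(1/8)(1/8)(1/8) = 0.00021362; P(data | urn C) = (2/10)(8/10)(8/10)(8/10)(8/10) = 0.08192.
Weighting by the prior gives 1/3 · 0.079102 = 0.026367, 1/3 · 0.00021362 = 7.1208e-05, 1/3 · 0.08192 = 0.027307; with total 0.053745.
So P(urn A | data) = (0.026367) / (0.053745) = 0.4906.

0.491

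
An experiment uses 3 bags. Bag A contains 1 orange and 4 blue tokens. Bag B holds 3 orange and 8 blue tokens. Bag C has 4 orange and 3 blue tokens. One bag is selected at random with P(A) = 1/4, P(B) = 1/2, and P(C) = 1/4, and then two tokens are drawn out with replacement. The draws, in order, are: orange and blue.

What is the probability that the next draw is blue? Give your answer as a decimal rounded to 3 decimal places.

0.651

Compute the likelihood of the observed sequence for each case: P(data | bag A) = (1/5)(4/5) = 0.16; P(data | bag B) = (3/11)(8/11) = 0.19835; P(data | bag C) = (4/7)(3/7) = 0.2449.
Multiplying each by its prior: 1/4 · 0.16 = 0.04, 1/2 · 0.19835 = 0.099174, 1/4 · 0.2449 = 0.061224; summing to 0.2004.
The posterior is then P(bag A | data) = 0.1996, P(bag B | data) = 0.49488, P(bag C | data) = 0.30551.
The predictive probability is P(blue next | data) = (4/5)(0.1996) + (8/11)(0.49488) + (3/7)(0.30551) = 0.65053.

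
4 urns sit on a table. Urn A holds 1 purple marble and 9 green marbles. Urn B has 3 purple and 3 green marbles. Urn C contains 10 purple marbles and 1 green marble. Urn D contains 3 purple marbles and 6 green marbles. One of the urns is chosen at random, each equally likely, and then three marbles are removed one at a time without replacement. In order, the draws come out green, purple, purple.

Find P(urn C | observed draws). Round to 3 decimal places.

0.291

The likelihood of the observed sequence under each hypothesis: P(data | urn A) = (9/10)(1/9)(0/8) = 0; P(data | urn B) = (3/6)(3/5)(2/4) = 0.15; P(data | urn C) = (1/11)(10/10)(9/9) = 0.090909; P(data | urn D) = (6/9)(3/8)(2/7) = 0.071429.
Weighting by the prior gives 1/4 · 0 = 0, 1/4 · 0.15 = 0.0375, 1/4 · 0.090909 = 0.022727, 1/4 · 0.071429 = 0.017857; these sum to 0.078084.
By Bayes' rule, P(urn C | data) = (0.022727) / (0.078084) = 0.29106.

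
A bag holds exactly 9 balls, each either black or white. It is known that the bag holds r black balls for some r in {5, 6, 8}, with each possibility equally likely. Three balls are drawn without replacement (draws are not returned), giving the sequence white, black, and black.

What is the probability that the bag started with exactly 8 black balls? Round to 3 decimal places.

For each hypothesis, P(data | H) works out to: P(data | r = 5) = (4/9)(5/8)(4/7) = 10/63; P(data | r = 6) = (3/9)(6/8)(5/7) = 5/28; P(data | r = 8) = (1/9)(8/8)(7/7) = 1/9.
The prior-weighted likelihoods are 1/3 · 10/63 = 10/189, 1/3 · 5/28 = 5/84, 1/3 · 1/9 = 1/27; these sum to 113/756.
So P(r = 8 | data) = (1/27) / (113/756) = 28/113.

0.248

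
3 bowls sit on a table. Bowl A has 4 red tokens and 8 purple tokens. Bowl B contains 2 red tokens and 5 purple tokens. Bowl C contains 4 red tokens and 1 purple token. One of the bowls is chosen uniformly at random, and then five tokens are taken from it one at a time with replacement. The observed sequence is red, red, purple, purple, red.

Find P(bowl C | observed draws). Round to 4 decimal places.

Compute the likelihood of the observed sequence for each case: P(data | bowl A) = (4/12)(4/12)(8/12)(8/12)(4/12) = 0.016461; P(data | bowl B) = (2/7)(2/7)(5/7)(5/7)(2/7) = 0.0119; P(data | bowl C) = (4/5)(4/5)(1/5)(1/5)(4/5) = 0.02048.
Weighting by the prior gives 1/3 · 0.016461 = 0.005487, 1/3 · 0.0119 = 0.0039666, 1/3 · 0.02048 = 0.0068267; with total 0.01628.
Hence P(bowl C | data) = (0.0068267) / (0.01628) = 0.41932.

0.4193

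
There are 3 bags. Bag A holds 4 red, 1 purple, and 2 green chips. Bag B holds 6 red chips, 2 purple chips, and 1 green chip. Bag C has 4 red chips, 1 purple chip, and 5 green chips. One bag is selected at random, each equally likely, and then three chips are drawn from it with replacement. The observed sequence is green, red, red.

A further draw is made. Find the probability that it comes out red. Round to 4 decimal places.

The likelihood of the observed sequence under each hypothesis: P(data | bag A) = (2/7)(4/7)(4/7) = 0.093294; P(data | bag B) = (1/9)(6/9)(6/9) = 0.049383; P(data | bag C) = (5/10)(4/10)(4/10) = 0.08.
The prior-weighted likelihoods are 1/3 · 0.093294 = 0.031098, 1/3 · 0.049383 = 0.016461, 1/3 · 0.08 = 0.026667; with total 0.074226.
The posterior is then P(bag A | data) = 0.41897, P(bag B | data) = 0.22177, P(bag C | data) = 0.35926.
Averaging over the posterior, P(red next | data) = (4/7)(0.41897) + (2/3)(0.22177) + (2/5)(0.35926) = 0.53096.

0.5310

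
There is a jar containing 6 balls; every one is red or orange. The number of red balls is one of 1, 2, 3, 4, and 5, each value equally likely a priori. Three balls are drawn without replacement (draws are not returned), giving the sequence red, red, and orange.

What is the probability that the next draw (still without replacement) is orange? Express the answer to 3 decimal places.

0.400

The likelihood of the observed sequence under each hypothesis: P(data | r = 1) = (1/6)(0/5) = 0; P(data | r = 2) = (2/6)(1/5)(4/4) = 1/15; P(data | r = 3) = (3/6)(2/5)(3/4) = 3/20; P(data | r = 4) = (4/6)(3/5)(2/4) = 1/5; P(data | r = 5) = (5/6)(4/5)(1/4) = 1/6.
Multiplying each by its prior: 1/5 · 0 = 0, 1/5 · 1/15 = 1/75, 1/5 · 3/20 = 3/100, 1/5 · 1/5 = 1/25, 1/5 · 1/6 = 1/30; summing to 7/60.
Normalising, the posterior is P(r = 1 | data) = 0, P(r = 2 | data) = 4/35, P(r = 3 | data) = 9/35, P(r = 4 | data) = 12/35, P(r = 5 | data) = 2/7.
So P(orange next | data) = Σ P(orange next | H) P(H | data) = (1)(4/35) + (2/3)(9/35) + (1/3)(12/35) + (0)(2/7) = 2/5.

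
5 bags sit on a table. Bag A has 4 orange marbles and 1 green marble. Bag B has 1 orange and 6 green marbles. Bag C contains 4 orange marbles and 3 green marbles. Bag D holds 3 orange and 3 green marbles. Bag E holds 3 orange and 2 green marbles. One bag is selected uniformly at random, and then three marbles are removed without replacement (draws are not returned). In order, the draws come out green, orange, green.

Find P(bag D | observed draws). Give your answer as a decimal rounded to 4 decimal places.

Compute the likelihood of the observed sequence for each case: P(data | bag A) = (1/5)(4/4)(0/3) = 0; P(data | bag B) = (6/7)(1/6)(5/5) = 1/7; P(data | bag C) = (3/7)(4/6)(2/5) = 4/35; P(data | bag D) = (3/6)(3/5)(2/4) = 3/20; P(data | bag E) = (2/5)(3/4)(1/3) = 1/10.
The prior-weighted likelihoods are 1/5 · 0 = 0, 1/5 · 1/7 = 1/35, 1/5 · 4/35 = 4/175, 1/5 · 3/20 = 3/100, 1/5 · 1/10 = 1/50; with total 71/700.
Therefore the posterior P(bag D | data) = (3/100) / (71/700) = 21/71.

0.2958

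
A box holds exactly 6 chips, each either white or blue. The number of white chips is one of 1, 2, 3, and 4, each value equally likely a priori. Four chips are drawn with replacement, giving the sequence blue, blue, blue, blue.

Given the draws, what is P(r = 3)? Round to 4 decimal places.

0.0828

Under each hypothesis, the probability of the observed sequence is: P(data | r = 1) = (5/6)(5/6)(5/6)(5/6) = 0.48225; P(data | r = 2) = (4/6)(4/6)(4/6)(4/6) = 0.19753; P(data | r = 3) = (3/6)(3/6)(3/6)(3/6) = 0.0625; P(data | r = 4) = (2/6)(2/6)(2/6)(2/6) = 0.012346.
Weighting by the prior gives 1/4 · 0.48225 = 0.12056, 1/4 · 0.19753 = 0.049383, 1/4 · 0.0625 = 0.015625, 1/4 · 0.012346 = 0.0030864; summing to 0.18866.
So P(r = 3 | data) = (0.015625) / (0.18866) = 0.082822.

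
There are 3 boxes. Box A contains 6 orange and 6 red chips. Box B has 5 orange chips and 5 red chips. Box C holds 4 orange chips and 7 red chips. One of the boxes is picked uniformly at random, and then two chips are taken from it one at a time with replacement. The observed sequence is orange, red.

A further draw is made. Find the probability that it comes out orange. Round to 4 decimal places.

0.4569

Under each hypothesis, the probability of the observed sequence is: P(data | box A) = (6/12)(6/12) = 1/4; P(data | box B) = (5/10)(5/10) = 1/4; P(data | box C) = (4/11)(7/11) = 28/121.
Multiplying each by its prior: 1/3 · 1/4 = 1/12, 1/3 · 1/4 = 1/12, 1/3 · 28/121 = 28/363; with total 59/242.
Normalising, the posterior is P(box A | data) = 0.34181, P(box B | data) = 0.34181, P(box C | data) = 0.31638.
The predictive probability is P(orange next | data) = (1/2)(0.34181) + (1/2)(0.34181) + (4/11)(0.31638) = 0.45686.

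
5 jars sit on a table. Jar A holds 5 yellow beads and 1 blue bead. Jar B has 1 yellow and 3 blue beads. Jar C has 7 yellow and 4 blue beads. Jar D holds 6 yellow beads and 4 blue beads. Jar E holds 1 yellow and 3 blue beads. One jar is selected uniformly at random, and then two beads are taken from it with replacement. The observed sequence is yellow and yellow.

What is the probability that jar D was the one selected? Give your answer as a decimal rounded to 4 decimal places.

For each hypothesis, P(data | H) works out to: P(data | jar A) = (5/6)(5/6) = 0.69444; P(data | jar B) = (1/4)(1/4) = 0.0625; P(data | jar C) = (7/11)(7/11) = 0.40496; P(data | jar D) = (6/10)(6/10) = 0.36; P(data | jar E) = (1/4)(1/4) = 0.0625.
The prior-weighted likelihoods are 1/5 · 0.69444 = 0.13889, 1/5 · 0.0625 = 0.0125, 1/5 · 0.40496 = 0.080992, 1/5 · 0.36 = 0.072, 1/5 · 0.0625 = 0.0125; with total 0.31688.
By Bayes' rule, P(jar D | data) = (0.072) / (0.31688) = 0.22721.

0.2272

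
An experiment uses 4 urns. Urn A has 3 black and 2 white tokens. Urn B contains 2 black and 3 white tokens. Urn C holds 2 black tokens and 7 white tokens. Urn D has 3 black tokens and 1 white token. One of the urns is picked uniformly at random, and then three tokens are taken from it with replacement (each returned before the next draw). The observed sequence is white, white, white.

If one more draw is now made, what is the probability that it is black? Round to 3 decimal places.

0.315

For each hypothesis, P(data | H) works out to: P(data | urn A) = (2/5)(2/5)(2/5) = 0.064; P(data | urn B) = (3/5)(3/5)(3/5) = 0.216; P(data | urn C) = (7/9)(7/9)(7/9) = 0.47051; P(data | urn D) = (1/4)(1/4)(1/4) = 0.015625.
Weighting by the prior gives 1/4 · 0.064 = 0.016, 1/4 · 0.216 = 0.054, 1/4 · 0.47051 = 0.11763, 1/4 · 0.015625 = 0.0039062; summing to 0.19153.
Normalising, the posterior is P(urn A | data) = 0.083536, P(urn B | data) = 0.28194, P(urn C | data) = 0.61413, P(urn D | data) = 0.020395.
The predictive probability is P(black next | data) = (3/5)(0.083536) + (2/5)(0.28194) + (2/9)(0.61413) + (3/4)(0.020395) = 0.31467.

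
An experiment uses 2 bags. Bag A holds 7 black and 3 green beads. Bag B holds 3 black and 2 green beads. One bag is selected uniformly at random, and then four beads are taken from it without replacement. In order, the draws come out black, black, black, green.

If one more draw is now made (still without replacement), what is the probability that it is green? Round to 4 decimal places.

0.6296

Compute the likelihood of the observed sequence for each case: P(data | bag A) = (7/10)(6/9)(5/8)(3/7) = 1/8; P(data | bag B) = (3/5)(2/4)(1/3)(2/2) = 1/10.
The prior-weighted likelihoods are 1/2 · 1/8 = 1/16, 1/2 · 1/10 = 1/20; these sum to 9/80.
Normalising, the posterior is P(bag A | data) = 5/9, P(bag B | data) = 4/9.
The predictive probability is P(green next | data) = (1/3)(5/9) + (1)(4/9) = 17/27.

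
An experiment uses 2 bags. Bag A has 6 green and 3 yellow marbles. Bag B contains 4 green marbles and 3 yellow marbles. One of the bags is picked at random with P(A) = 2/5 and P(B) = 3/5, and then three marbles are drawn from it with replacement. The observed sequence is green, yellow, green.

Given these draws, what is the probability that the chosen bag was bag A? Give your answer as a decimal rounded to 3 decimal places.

For each hypothesis, P(data | H) works out to: P(data | bag A) = (6/9)(3/9)(6/9) = 0.14815; P(data | bag B) = (4/7)(3/7)(4/7) = 0.13994.
The prior-weighted likelihoods are 2/5 · 0.14815 = 0.059259, 3/5 · 0.13994 = 0.083965; with total 0.14322.
So P(bag A | data) = (0.059259) / (0.14322) = 0.41375.

0.414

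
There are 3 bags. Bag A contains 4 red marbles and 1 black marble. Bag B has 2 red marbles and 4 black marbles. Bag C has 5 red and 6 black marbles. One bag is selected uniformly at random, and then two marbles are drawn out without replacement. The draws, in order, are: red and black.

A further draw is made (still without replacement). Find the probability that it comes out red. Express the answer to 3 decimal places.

0.525

For each hypothesis, P(data | H) works out to: P(data | bag A) = (4/5)(1/4) = 1/5; P(data | bag B) = (2/6)(4/5) = 4/15; P(data | bag C) = (5/11)(6/10) = 3/11.
Multiplying each by its prior: 1/3 · 1/5 = 1/15, 1/3 · 4/15 = 4/45, 1/3 · 3/11 = 1/11; with total 122/495.
Dividing through by the total gives posterior P(bag A | data) = 33/122, P(bag B | data) = 22/61, P(bag C | data) = 45/122.
The predictive probability is P(red next | data) = (1)(33/122) + (1/4)(22/61) + (4/9)(45/122) = 32/61.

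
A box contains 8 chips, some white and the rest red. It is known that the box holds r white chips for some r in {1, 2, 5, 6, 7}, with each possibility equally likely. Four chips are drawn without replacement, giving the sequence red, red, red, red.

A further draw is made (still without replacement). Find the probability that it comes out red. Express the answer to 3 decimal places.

Compute the likelihood of the observed sequence for each case: P(data | r = 1) = (7/8)(6/7)(5/6)(4/5) = 1/2; P(data | r = 2) = (6/8)(5/7)(4/6)(3/5) = 3/14; P(data | r = 5) = (3/8)(2/7)(1/6)(0/5) = 0; P(data | r = 6) = (2/8)(1/7)(0/6) = 0; P(data | r = 7) = (1/8)(0/7) = 0.
Weighting by the prior gives 1/5 · 1/2 = 1/10, 1/5 · 3/14 = 3/70, 1/5 · 0 = 0, 1/5 · 0 = 0, 1/5 · 0 = 0; these sum to 1/7.
The posterior is then P(r = 1 | data) = 7/10, P(r = 2 | data) = 3/10, P(r = 5 | data) = 0, P(r = 6 | data) = 0, P(r = 7 | data) = 0.
So P(red next | data) = Σ P(red next | H) P(H | data) = (3/4)(7/10) + (1/2)(3/10) = 27/40.

0.675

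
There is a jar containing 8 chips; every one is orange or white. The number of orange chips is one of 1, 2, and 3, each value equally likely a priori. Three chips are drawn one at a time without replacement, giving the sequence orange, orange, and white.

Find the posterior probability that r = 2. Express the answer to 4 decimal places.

0.2857

Under each hypothesis, the probability of the observed sequence is: P(data | r = 1) = (1/8)(0/7) = 0; P(data | r = 2) = (2/8)(1/7)(6/6) = 1/28; P(data | r = 3) = (3/8)(2/7)(5/6) = 5/56.
The prior-weighted likelihoods are 1/3 · 0 = 0, 1/3 · 1/28 = 1/84, 1/3 · 5/56 = 5/168; summing to 1/24.
So P(r = 2 | data) = (1/84) / (1/24) = 2/7.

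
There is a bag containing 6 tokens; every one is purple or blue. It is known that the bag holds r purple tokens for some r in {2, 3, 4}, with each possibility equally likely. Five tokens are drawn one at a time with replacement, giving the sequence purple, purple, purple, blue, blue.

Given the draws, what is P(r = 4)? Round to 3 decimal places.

0.408

Under each hypothesis, the probability of the observed sequence is: P(data | r = 2) = (2/6)(2/6)(2/6)(4/6)(4/6) = 0.016461; P(data | r = 3) = (3/6)(3/6)(3/6)(3/6)(3/6) = 0.03125; P(data | r = 4) = (4/6)(4/6)(4/6)(2/6)(2/6) = 0.032922.
Weighting by the prior gives 1/3 · 0.016461 = 0.005487, 1/3 · 0.03125 = 0.010417, 1/3 · 0.032922 = 0.010974; with total 0.026878.
Hence P(r = 4 | data) = (0.010974) / (0.026878) = 0.40829.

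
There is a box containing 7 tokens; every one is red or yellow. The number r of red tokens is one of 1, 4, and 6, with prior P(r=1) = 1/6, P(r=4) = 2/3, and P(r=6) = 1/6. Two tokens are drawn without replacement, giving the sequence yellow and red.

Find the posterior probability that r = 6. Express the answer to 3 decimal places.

0.100

Compute the likelihood of the observed sequence for each case: P(data | r = 1) = (6/7)(1/6) = 1/7; P(data | r = 4) = (3/7)(4/6) = 2/7; P(data | r = 6) = (1/7)(6/6) = 1/7.
The prior-weighted likelihoods are 1/6 · 1/7 = 1/42, 2/3 · 2/7 = 4/21, 1/6 · 1/7 = 1/42; these sum to 5/21.
So P(r = 6 | data) = (1/42) / (5/21) = 1/10.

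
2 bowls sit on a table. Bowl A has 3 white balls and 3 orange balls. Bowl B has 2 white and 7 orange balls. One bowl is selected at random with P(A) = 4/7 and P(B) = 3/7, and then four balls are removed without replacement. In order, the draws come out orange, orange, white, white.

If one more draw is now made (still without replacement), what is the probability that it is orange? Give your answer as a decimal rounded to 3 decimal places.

The likelihood of the observed sequence under each hypothesis: P(data | bowl A) = (3/6)(2/5)(3/4)(2/3) = 1/10; P(data | bowl B) = (7/9)(6/8)(2/7)(1/6) = 1/36.
Weighting by the prior gives 4/7 · 1/10 = 2/35, 3/7 · 1/36 = 1/84; summing to 29/420.
Dividing through by the total gives posterior P(bowl A | data) = 24/29, P(bowl B | data) = 5/29.
So P(orange next | data) = Σ P(orange next | H) P(H | data) = (1/2)(24/29) + (1)(5/29) = 17/29.

0.586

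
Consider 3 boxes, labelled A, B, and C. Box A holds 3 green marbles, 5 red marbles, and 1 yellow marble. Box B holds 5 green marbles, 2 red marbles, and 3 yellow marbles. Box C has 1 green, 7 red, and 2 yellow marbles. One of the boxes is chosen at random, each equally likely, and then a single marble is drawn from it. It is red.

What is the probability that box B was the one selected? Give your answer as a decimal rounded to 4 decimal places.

0.1374

For each hypothesis, P(data | H) works out to: P(data | box A) = (5/9) = 5/9; P(data | box B) = (2/10) = 1/5; P(data | box C) = (7/10) = 7/10.
The prior-weighted likelihoods are 1/3 · 5/9 = 5/27, 1/3 · 1/5 = 1/15, 1/3 · 7/10 = 7/30; with total 131/270.
By Bayes' rule, P(box B | data) = (1/15) / (131/270) = 18/131.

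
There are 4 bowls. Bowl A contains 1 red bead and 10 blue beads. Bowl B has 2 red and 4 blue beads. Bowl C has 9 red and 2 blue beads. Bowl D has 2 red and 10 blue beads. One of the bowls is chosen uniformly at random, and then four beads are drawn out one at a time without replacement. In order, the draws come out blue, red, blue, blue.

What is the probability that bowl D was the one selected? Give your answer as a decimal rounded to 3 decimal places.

0.351

The likelihood of the observed sequence under each hypothesis: P(data | bowl A) = (10/11)(1/10)(9/9)(8/8) = 1/11; P(data | bowl B) = (4/6)(2/5)(3/4)(2/3) = 2/15; P(data | bowl C) = (2/11)(9/10)(1/9)(0/8) = 0; P(data | bowl D) = (10/12)(2/11)(9/10)(8/9) = 4/33.
Weighting by the prior gives 1/4 · 1/11 = 1/44, 1/4 · 2/15 = 1/30, 1/4 · 0 = 0, 1/4 · 4/33 = 1/33; with total 19/220.
Hence P(bowl D | data) = (1/33) / (19/220) = 20/57.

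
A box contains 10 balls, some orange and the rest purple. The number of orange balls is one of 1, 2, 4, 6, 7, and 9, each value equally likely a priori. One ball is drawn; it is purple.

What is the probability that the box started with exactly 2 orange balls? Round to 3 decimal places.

Compute the likelihood of this draw for each case: P(data | r = 1) = (9/10) = 9/10; P(data | r = 2) = (8/10) = 4/5; P(data | r = 4) = (6/10) = 3/5; P(data | r = 6) = (4/10) = 2/5; P(data | r = 7) = (3/10) = 3/10; P(data | r = 9) = (1/10) = 1/10.
The prior-weighted likelihoods are 1/6 · 9/10 = 3/20, 1/6 · 4/5 = 2/15, 1/6 · 3/5 = 1/10, 1/6 · 2/5 = 1/15, 1/6 · 3/10 = 1/20, 1/6 · 1/10 = 1/60; with total 31/60.
Therefore the posterior P(r = 2 | data) = (2/15) / (31/60) = 8/31.

0.258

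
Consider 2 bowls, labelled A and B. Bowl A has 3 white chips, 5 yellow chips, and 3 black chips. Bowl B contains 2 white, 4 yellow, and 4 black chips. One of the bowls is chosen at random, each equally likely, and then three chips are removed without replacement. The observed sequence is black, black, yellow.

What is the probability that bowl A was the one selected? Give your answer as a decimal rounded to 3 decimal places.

0.313

Under each hypothesis, the probability of the observed sequence is: P(data | bowl A) = (3/11)(2/10)(5/9) = 1/33; P(data | bowl B) = (4/10)(3/9)(4/8) = 1/15.
Multiplying each by its prior: 1/2 · 1/33 = 1/66, 1/2 · 1/15 = 1/30; summing to 8/165.
Hence P(bowl A | data) = (1/66) / (8/165) = 5/16.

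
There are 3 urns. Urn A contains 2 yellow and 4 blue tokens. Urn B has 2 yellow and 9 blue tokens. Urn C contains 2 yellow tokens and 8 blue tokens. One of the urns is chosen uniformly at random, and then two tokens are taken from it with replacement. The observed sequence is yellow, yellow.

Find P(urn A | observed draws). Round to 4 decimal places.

The likelihood of the observed sequence under each hypothesis: P(data | urn A) = (2/6)(2/6) = 0.11111; P(data | urn B) = (2/11)(2/11) = 0.033058; P(data | urn C) = (2/10)(2/10) = 0.04.
The prior-weighted likelihoods are 1/3 · 0.11111 = 0.037037, 1/3 · 0.033058 = 0.011019, 1/3 · 0.04 = 0.013333; with total 0.06139.
So P(urn A | data) = (0.037037) / (0.06139) = 0.60331.

0.6033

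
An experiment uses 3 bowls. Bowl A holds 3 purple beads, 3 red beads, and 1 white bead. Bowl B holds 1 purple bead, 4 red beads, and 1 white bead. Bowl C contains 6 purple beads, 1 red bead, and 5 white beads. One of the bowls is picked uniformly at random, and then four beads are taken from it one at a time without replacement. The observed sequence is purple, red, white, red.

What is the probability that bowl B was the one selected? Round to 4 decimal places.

Under each hypothesis, the probability of the observed sequence is: P(data | bowl A) = (3/7)(3/6)(1/5)(2/4) = 0.021429; P(data | bowl B) = (1/6)(4/5)(1/4)(3/3) = 0.033333; P(data | bowl C) = (6/12)(1/11)(5/10)(0/9) = 0.
Multiplying each by its prior: 1/3 · 0.021429 = 0.0071429, 1/3 · 0.033333 = 0.011111, 1/3 · 0 = 0; these sum to 0.018254.
By Bayes' rule, P(bowl B | data) = (0.011111) / (0.018254) = 0.6087.

0.6087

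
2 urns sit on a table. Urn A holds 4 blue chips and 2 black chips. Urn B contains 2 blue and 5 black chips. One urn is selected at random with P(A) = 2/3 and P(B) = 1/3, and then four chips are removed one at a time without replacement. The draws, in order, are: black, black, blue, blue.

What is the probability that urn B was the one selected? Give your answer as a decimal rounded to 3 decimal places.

The likelihood of the observed sequence under each hypothesis: P(data | urn A) = (2/6)(1/5)(4/4)(3/3) = 1/15; P(data | urn B) = (5/7)(4/6)(2/5)(1/4) = 1/21.
Multiplying each by its prior: 2/3 · 1/15 = 2/45, 1/3 · 1/21 = 1/63; with total 19/315.
Hence P(urn B | data) = (1/63) / (19/315) = 5/19.

0.263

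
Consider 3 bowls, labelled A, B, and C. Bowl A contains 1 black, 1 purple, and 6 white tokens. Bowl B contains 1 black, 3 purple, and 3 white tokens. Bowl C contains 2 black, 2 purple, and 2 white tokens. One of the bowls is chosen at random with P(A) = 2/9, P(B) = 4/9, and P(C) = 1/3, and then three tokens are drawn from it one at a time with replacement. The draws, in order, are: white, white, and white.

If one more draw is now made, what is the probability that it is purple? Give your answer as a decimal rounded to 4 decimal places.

Under each hypothesis, the probability of the observed sequence is: P(data | bowl A) = (6/8)(6/8)(6/8) = 0.42188; P(data | bowl B) = (3/7)(3/7)(3/7) = 0.078717; P(data | bowl C) = (2/6)(2/6)(2/6) = 0.037037.
The prior-weighted likelihoods are 2/9 · 0.42188 = 0.09375, 4/9 · 0.078717 = 0.034985, 1/3 · 0.037037 = 0.012346; summing to 0.14108.
Normalising, the posterior is P(bowl A | data) = 0.66451, P(bowl B | data) = 0.24798, P(bowl C | data) = 0.087508.
So P(purple next | data) = Σ P(purple next | H) P(H | data) = (1/8)(0.66451) + (3/7)(0.24798) + (1/3)(0.087508) = 0.21851.

0.2185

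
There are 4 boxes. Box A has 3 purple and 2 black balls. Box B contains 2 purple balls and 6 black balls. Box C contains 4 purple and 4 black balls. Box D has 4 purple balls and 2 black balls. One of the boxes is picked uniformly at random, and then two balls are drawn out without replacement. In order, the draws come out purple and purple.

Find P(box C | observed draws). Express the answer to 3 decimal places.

0.226

Compute the likelihood of the observed sequence for each case: P(data | box A) = (3/5)(2/4) = 3/10; P(data | box B) = (2/8)(1/7) = 1/28; P(data | box C) = (4/8)(3/7) = 3/14; P(data | box D) = (4/6)(3/5) = 2/5.
Weighting by the prior gives 1/4 · 3/10 = 3/40, 1/4 · 1/28 = 1/112, 1/4 · 3/14 = 3/56, 1/4 · 2/5 = 1/10; summing to 19/80.
By Bayes' rule, P(box C | data) = (3/56) / (19/80) = 30/133.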